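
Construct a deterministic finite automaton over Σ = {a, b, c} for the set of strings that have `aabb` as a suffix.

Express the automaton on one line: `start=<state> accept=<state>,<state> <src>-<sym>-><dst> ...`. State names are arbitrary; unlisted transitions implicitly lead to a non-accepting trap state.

Remember how much of `aabb` the current input suffix matches. State q0 means no match yet; q1 means the last symbol is `a`; q2 means the last 2 symbols are `aa`; q3 means the last 3 symbols are `aab`; q4 means the last 4 symbols are `aabb`. Only q4 accepts. On a mismatch, fall back to the longest proper suffix that is still a prefix of `aabb`.
        a   b   c  
>  q0   q1  q0  q0 
   q1   q2  q0  q0 
   q2   q2  q3  q0 
   q3   q1  q4  q0 
 * q4   q1  q0  q0 
(> = start, * = accepting)

start=q0 accept=q4 q0-a->q1 q0-b->q0 q0-c->q0 q1-a->q2 q1-b->q0 q1-c->q0 q2-a->q2 q2-b->q3 q2-c->q0 q3-a->q1 q3-b->q4 q3-c->q0 q4-a->q1 q4-b->q0 q4-c->q0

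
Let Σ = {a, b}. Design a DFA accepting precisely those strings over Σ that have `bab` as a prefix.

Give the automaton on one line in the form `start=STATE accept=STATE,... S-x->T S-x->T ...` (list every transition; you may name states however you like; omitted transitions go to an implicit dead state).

start=q0 accept=q3 q0-a->q4 q0-b->q1 q1-a->q2 q1-b->q4 q2-a->q4 q2-b->q3 q3-a->q3 q3-b->q3 q4-a->q4 q4-b->q4

Walk along `bab` while the input agrees: from q0 take `b` to q1, and so on. Any deviation drops to the rejecting sink q4. Once q3 is reached the prefix is confirmed and every continuation is accepted.
With 5 states:
        a   b  
>  q0   q4  q1 
   q1   q2  q4 
   q2   q4  q3 
 * q3   q3  q3 
   q4   q4  q4 
(> = start, * = accepting)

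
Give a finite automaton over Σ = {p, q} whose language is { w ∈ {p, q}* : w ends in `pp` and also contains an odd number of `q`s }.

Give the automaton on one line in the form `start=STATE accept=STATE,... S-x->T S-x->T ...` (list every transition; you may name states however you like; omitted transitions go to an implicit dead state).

Build one automaton per condition and run them in lockstep. One (3 states) tracks how much of the suffix `pp` has currently been matched; the other (2 states) tracks the count of `q`s modulo 2. Each combined state is a pair, one component from each; accept when both components accept.
With 6 states:
       p  q 
>  A   B  C 
   B   D  C 
   C   E  A 
   D   D  C 
   E   F  A 
 * F   F  A 
(> = start, * = accepting)

start=A accept=F A-p->B A-q->C B-p->D B-q->C C-p->E C-q->A D-p->D D-q->C E-p->F E-q->A F-p->F F-q->A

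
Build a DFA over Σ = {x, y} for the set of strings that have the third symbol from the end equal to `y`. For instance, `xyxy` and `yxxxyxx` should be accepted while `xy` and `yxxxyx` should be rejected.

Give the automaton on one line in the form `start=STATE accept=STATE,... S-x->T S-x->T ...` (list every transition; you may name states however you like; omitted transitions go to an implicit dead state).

A DFA must remember the last 3 symbols (since which symbol is third-to-last isn't known until the input ends). Use one state per possible window of the last ≤3 symbols; accept from those whose window starts with `y`.
          x    y  
>  S0     S1   S2 
   S1     S3   S4 
   S2     S5   S6 
   S3     S7   S8 
   S4     S9  S10 
   S5    S11  S12 
   S6    S13  S14 
   S7     S7   S8 
   S8     S9  S10 
   S9    S11  S12 
   S10   S13  S14 
 * S11    S7   S8 
 * S12    S9  S10 
 * S13   S11  S12 
 * S14   S13  S14 
(> = start, * = accepting)

start=S0 accept=S11,S12,S13,S14 S0-x->S1 S0-y->S2 S1-x->S3 S1-y->S4 S2-x->S5 S2-y->S6 S3-x->S7 S3-y->S8 S4-x->S9 S4-y->S10 S5-x->S11 S5-y->S12 S6-x->S13 S6-y->S14 S7-x->S7 S7-y->S8 S8-x->S9 S8-y->S10 S9-x->S11 S9-y->S12 S10-x->S13 S10-y->S14 S11-x->S7 S11-y->S8 S12-x->S9 S12-y->S10 S13-x->S11 S13-y->S12 S14-x->S13 S14-y->S14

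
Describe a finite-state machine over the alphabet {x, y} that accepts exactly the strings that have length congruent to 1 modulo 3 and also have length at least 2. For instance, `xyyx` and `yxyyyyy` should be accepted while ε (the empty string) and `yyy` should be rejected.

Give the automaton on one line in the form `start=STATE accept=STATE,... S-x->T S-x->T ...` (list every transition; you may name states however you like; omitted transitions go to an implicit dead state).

Handle the two conditions separately and then intersect. One (3 states) tracks the input length modulo 3; the other (4 states) tracks the input length, saturating at 3. Each combined state is a pair, one component from each; accept when both components accept. Minimizing collapses redundant product states.
With 5 states:
        x   y  
>  q0   q1  q1 
   q1   q2  q2 
   q2   q3  q3 
   q3   q4  q4 
 * q4   q2  q2 
(> = start, * = accepting)

start=q0 accept=q4 q0-x->q1 q0-y->q1 q1-x->q2 q1-y->q2 q2-x->q3 q2-y->q3 q3-x->q4 q3-y->q4 q4-x->q2 q4-y->q2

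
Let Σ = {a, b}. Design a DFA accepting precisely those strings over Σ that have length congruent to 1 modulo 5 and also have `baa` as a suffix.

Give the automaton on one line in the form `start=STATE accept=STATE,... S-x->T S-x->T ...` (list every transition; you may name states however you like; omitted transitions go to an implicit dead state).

start=s0 accept=s7 s0-a->s1 s0-b->s1 s1-a->s2 s1-b->s2 s2-a->s3 s2-b->s3 s3-a->s4 s3-b->s5 s4-a->s0 s4-b->s0 s5-a->s6 s5-b->s0 s6-a->s7 s6-b->s1 s7-a->s2 s7-b->s2

Handle the two conditions separately and then intersect. The first has 5 states tracking the input length modulo 5; the second has 4 states tracking how much of the suffix `baa` has currently been matched. A product state is a pair (one from each), accepting exactly when both do. Equivalent product states are then merged.
An 8-state machine:
        a   b  
>  s0   s1  s1 
   s1   s2  s2 
   s2   s3  s3 
   s3   s4  s5 
   s4   s0  s0 
   s5   s6  s0 
   s6   s7  s1 
 * s7   s2  s2 
(> = start, * = accepting)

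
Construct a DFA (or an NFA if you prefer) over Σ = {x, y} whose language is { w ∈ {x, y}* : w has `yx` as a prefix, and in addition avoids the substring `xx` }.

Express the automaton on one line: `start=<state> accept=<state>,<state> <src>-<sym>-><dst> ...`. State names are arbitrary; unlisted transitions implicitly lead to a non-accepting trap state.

Build one automaton per condition and run them in lockstep. One (4 states) tracks whether the input so far still matches the prefix `yx`; the other (3 states) tracks partial matches of the forbidden pattern `xx`. Each combined state is a pair, one component from each; accept when both components accept. Equivalent product states are then merged.
5 states suffice.
        x   y  
>  q0   q1  q2 
   q1   q1  q1 
   q2   q3  q1 
 * q3   q1  q4 
 * q4   q3  q4 
(> = start, * = accepting)

start=q0 accept=q3,q4 q0-x->q1 q0-y->q2 q1-x->q1 q1-y->q1 q2-x->q3 q2-y->q1 q3-x->q1 q3-y->q4 q4-x->q3 q4-y->q4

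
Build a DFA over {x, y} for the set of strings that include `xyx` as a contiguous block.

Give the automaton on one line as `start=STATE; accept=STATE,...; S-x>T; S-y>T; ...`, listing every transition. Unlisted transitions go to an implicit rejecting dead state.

start=q0; accept=q3; q0-x>q1; q0-y>q0; q1-x>q1; q1-y>q2; q2-x>q3; q2-y>q0; q3-x>q3; q3-y>q3

Track how much of `xyx` has been matched so far: state q0 is no progress, q3 is the absorbing accept state reached once `xyx` has occurred. Intermediate states record partial matches; on a mismatch, fall back to the longest reusable overlap.
4 states suffice.
        x   y  
>  q0   q1  q0 
   q1   q1  q2 
   q2   q3  q0 
 * q3   q3  q3 
(> = start, * = accepting)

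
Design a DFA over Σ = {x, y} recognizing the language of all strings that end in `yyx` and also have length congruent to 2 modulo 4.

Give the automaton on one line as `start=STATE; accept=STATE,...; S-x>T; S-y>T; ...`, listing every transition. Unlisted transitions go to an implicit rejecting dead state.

start=s0; accept=s6; s0-x>s1; s0-y>s1; s1-x>s2; s1-y>s2; s2-x>s3; s2-y>s3; s3-x>s0; s3-y>s4; s4-x>s1; s4-y>s5; s5-x>s6; s5-y>s2; s6-x>s3; s6-y>s3

Build one automaton per condition and run them in lockstep. The first has 4 states tracking how much of the suffix `yyx` has currently been matched; the second has 4 states tracking the input length modulo 4. A product state is a pair (one from each), accepting exactly when both do. After merging equivalent states the machine shrinks.
A 7-state machine:
        x   y  
>  s0   s1  s1 
   s1   s2  s2 
   s2   s3  s3 
   s3   s0  s4 
   s4   s1  s5 
   s5   s6  s2 
 * s6   s3  s3 
(> = start, * = accepting)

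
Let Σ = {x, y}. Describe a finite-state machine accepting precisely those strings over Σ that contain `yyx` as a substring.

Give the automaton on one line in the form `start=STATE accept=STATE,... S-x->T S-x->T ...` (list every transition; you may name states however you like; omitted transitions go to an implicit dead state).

start=S0 accept=S3 S0-x->S0 S0-y->S1 S1-x->S0 S1-y->S2 S2-x->S3 S2-y->S2 S3-x->S3 S3-y->S3

States S0..S2 record the length of the longest prefix of `yyx` that matches the current input suffix. Reaching S3 means `yyx` has been seen, and we stay there forever. Accept from S3.
4 states suffice.
        x   y  
>  S0   S0  S1 
   S1   S0  S2 
   S2   S3  S2 
 * S3   S3  S3 
(> = start, * = accepting)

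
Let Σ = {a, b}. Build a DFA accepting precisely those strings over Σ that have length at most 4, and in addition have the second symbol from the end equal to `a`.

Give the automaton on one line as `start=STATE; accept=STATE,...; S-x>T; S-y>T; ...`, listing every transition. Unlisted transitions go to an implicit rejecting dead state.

Build one automaton per condition and run them in lockstep. One (6 states) tracks the input length, saturating at 5; the other (7 states) tracks the last 2 symbols read. Each combined state is a pair, one component from each; accept when both components accept. Equivalent product states are then merged.
An 11-state machine:
          a    b  
>  S0     S1   S2 
   S1     S3   S4 
   S2     S5   S6 
 * S3     S7   S8 
 * S4     S9  S10 
   S5     S7   S8 
   S6     S9  S10 
 * S7     S8   S8 
 * S8    S10  S10 
   S9     S8   S8 
   S10   S10  S10 
(> = start, * = accepting)

start=S0; accept=S3,S4,S7,S8; S0-a>S1; S0-b>S2; S1-a>S3; S1-b>S4; S2-a>S5; S2-b>S6; S3-a>S7; S3-b>S8; S4-a>S9; S4-b>S10; S5-a>S7; S5-b>S8; S6-a>S9; S6-b>S10; S7-a>S8; S7-b>S8; S8-a>S10; S8-b>S10; S9-a>S8; S9-b>S8; S10-a>S10; S10-b>S10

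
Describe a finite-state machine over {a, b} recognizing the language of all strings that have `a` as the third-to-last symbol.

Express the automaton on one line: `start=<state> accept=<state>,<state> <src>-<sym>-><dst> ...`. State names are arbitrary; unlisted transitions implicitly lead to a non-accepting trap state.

Because acceptance depends on a position counted from the end, the machine has to buffer the most recent 3 symbols. Make each state the string of the last up-to-3 symbols read; on input `x` shift the window left and append `x`. Accept when the buffered window has length 3 and begins with `a`.
          a    b  
>  S0     S1   S2 
   S1     S3   S4 
   S2     S5   S6 
   S3     S7   S8 
   S4     S9  S10 
   S5    S11  S12 
   S6    S13  S14 
 * S7     S7   S8 
 * S8     S9  S10 
 * S9    S11  S12 
 * S10   S13  S14 
   S11    S7   S8 
   S12    S9  S10 
   S13   S11  S12 
   S14   S13  S14 
(> = start, * = accepting)

start=S0 accept=S7,S8,S9,S10 S0-a->S1 S0-b->S2 S1-a->S3 S1-b->S4 S2-a->S5 S2-b->S6 S3-a->S7 S3-b->S8 S4-a->S9 S4-b->S10 S5-a->S11 S5-b->S12 S6-a->S13 S6-b->S14 S7-a->S7 S7-b->S8 S8-a->S9 S8-b->S10 S9-a->S11 S9-b->S12 S10-a->S13 S10-b->S14 S11-a->S7 S11-b->S8 S12-a->S9 S12-b->S10 S13-a->S11 S13-b->S12 S14-a->S13 S14-b->S14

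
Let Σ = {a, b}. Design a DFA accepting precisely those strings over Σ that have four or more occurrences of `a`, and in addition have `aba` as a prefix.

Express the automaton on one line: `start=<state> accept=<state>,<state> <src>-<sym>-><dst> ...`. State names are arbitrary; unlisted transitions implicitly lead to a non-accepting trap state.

Handle the two conditions separately and then intersect. One (6 states) tracks the count of `a`s, saturating at 5; the other (5 states) tracks whether the input so far still matches the prefix `aba`. Each combined state is a pair, one component from each; accept when both components accept.
          a    b  
>  q0     q1   q2 
   q1     q3   q4 
   q2     q5   q2 
   q3     q6   q3 
   q4     q7   q5 
   q5     q3   q5 
   q6     q8   q6 
   q7     q9   q7 
   q8    q10   q8 
   q9    q11   q9 
   q10   q10  q10 
 * q11   q12  q11 
 * q12   q12  q12 
(> = start, * = accepting)

start=q0 accept=q11,q12 q0-a->q1 q0-b->q2 q1-a->q3 q1-b->q4 q2-a->q5 q2-b->q2 q3-a->q6 q3-b->q3 q4-a->q7 q4-b->q5 q5-a->q3 q5-b->q5 q6-a->q8 q6-b->q6 q7-a->q9 q7-b->q7 q8-a->q10 q8-b->q8 q9-a->q11 q9-b->q9 q10-a->q10 q10-b->q10 q11-a->q12 q11-b->q11 q12-a->q12 q12-b->q12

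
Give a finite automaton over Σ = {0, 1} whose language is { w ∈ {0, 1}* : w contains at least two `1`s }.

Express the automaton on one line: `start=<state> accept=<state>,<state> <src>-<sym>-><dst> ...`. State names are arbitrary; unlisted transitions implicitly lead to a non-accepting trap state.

start=q0 accept=q2,q3 q0-0->q0 q0-1->q1 q1-0->q1 q1-1->q2 q2-0->q2 q2-1->q3 q3-0->q3 q3-1->q3

Count `1`s, saturating at 3: states q0 through q2 mean 0 through 2 `1`s seen; q3 means more than 2. Each `1` increments (capped at q3); other symbols loop. Accept from {q2, q3}.
With 4 states:
        0   1  
>  q0   q0  q1 
   q1   q1  q2 
 * q2   q2  q3 
 * q3   q3  q3 
(> = start, * = accepting)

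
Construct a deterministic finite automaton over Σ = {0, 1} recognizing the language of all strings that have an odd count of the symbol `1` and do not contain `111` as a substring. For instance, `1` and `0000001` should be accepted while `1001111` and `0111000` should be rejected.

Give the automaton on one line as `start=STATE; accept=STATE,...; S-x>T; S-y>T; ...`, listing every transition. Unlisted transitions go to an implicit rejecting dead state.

start=A; accept=B,C,G; A-0>A; A-1>B; B-0>C; B-1>D; C-0>C; C-1>E; D-0>A; D-1>F; E-0>A; E-1>G; F-0>F; F-1>F; G-0>C; G-1>F

Build one automaton per condition and run them in lockstep. One (2 states) tracks the count of `1`s modulo 2; the other (4 states) tracks partial matches of the forbidden pattern `111`. Each combined state is a pair, one component from each; accept when both components accept. Equivalent product states are then merged.
       0  1 
>  A   A  B 
 * B   C  D 
 * C   C  E 
   D   A  F 
   E   A  G 
   F   F  F 
 * G   C  F 
(> = start, * = accepting)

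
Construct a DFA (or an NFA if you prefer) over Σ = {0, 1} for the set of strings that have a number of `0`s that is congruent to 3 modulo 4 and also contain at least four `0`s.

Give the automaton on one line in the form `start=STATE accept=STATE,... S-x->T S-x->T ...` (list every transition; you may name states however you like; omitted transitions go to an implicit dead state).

Handle the two conditions separately and then intersect. The first has 4 states tracking the count of `0`s modulo 4; the second has 6 states tracking the count of `0`s, saturating at 5. A product state is a pair (one from each), accepting exactly when both do. Equivalent product states are then merged.
With 8 states:
        0   1  
>  s0   s1  s0 
   s1   s2  s1 
   s2   s3  s2 
   s3   s4  s3 
   s4   s5  s4 
   s5   s6  s5 
   s6   s7  s6 
 * s7   s4  s7 
(> = start, * = accepting)

start=s0 accept=s7 s0-0->s1 s0-1->s0 s1-0->s2 s1-1->s1 s2-0->s3 s2-1->s2 s3-0->s4 s3-1->s3 s4-0->s5 s4-1->s4 s5-0->s6 s5-1->s5 s6-0->s7 s6-1->s6 s7-0->s4 s7-1->s7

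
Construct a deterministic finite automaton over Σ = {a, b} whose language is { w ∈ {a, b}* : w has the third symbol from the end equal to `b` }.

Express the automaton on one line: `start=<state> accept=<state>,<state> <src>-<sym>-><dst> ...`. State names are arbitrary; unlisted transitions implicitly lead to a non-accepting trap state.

A DFA must remember the last 3 symbols (since which symbol is third-to-last isn't known until the input ends). Use one state per possible window of the last ≤3 symbols; accept from those whose window starts with `b`.
With 15 states:
          a    b  
>  S0     S1   S2 
   S1     S3   S4 
   S2     S5   S6 
   S3     S7   S8 
   S4     S9  S10 
   S5    S11  S12 
   S6    S13  S14 
   S7     S7   S8 
   S8     S9  S10 
   S9    S11  S12 
   S10   S13  S14 
 * S11    S7   S8 
 * S12    S9  S10 
 * S13   S11  S12 
 * S14   S13  S14 
(> = start, * = accepting)

start=S0 accept=S11,S12,S13,S14 S0-a->S1 S0-b->S2 S1-a->S3 S1-b->S4 S2-a->S5 S2-b->S6 S3-a->S7 S3-b->S8 S4-a->S9 S4-b->S10 S5-a->S11 S5-b->S12 S6-a->S13 S6-b->S14 S7-a->S7 S7-b->S8 S8-a->S9 S8-b->S10 S9-a->S11 S9-b->S12 S10-a->S13 S10-b->S14 S11-a->S7 S11-b->S8 S12-a->S9 S12-b->S10 S13-a->S11 S13-b->S12 S14-a->S13 S14-b->S14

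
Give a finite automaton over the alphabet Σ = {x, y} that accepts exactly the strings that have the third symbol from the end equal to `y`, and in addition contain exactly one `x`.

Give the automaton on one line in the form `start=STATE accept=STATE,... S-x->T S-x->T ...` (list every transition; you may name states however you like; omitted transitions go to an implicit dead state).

start=q0 accept=q8,q9,q10 q0-x->q1 q0-y->q2 q1-x->q3 q1-y->q4 q2-x->q5 q2-y->q6 q3-x->q3 q3-y->q3 q4-x->q3 q4-y->q7 q5-x->q3 q5-y->q8 q6-x->q9 q6-y->q6 q7-x->q3 q7-y->q10 q8-x->q3 q8-y->q7 q9-x->q3 q9-y->q8 q10-x->q3 q10-y->q10

Run two small machines in parallel and take their product. One (15 states) tracks the last 3 symbols read; the other (3 states) tracks the count of `x`s, saturating at 2. Each combined state is a pair, one component from each; accept when both components accept. After merging equivalent states the machine shrinks.
With 11 states:
          x    y  
>  q0     q1   q2 
   q1     q3   q4 
   q2     q5   q6 
   q3     q3   q3 
   q4     q3   q7 
   q5     q3   q8 
   q6     q9   q6 
   q7     q3  q10 
 * q8     q3   q7 
 * q9     q3   q8 
 * q10    q3  q10 
(> = start, * = accepting)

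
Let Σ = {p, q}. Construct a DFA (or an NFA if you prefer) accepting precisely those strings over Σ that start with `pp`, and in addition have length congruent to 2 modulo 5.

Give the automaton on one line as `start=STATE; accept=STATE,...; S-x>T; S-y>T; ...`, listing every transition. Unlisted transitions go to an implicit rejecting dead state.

Handle the two conditions separately and then intersect. One (4 states) tracks whether the input so far still matches the prefix `pp`; the other (5 states) tracks the input length modulo 5. Each combined state is a pair, one component from each; accept when both components accept. Equivalent product states are then merged.
With 8 states:
        p   q  
>  s0   s1  s2 
   s1   s3  s2 
   s2   s2  s2 
 * s3   s4  s4 
   s4   s5  s5 
   s5   s6  s6 
   s6   s7  s7 
   s7   s3  s3 
(> = start, * = accepting)

start=s0; accept=s3; s0-p>s1; s0-q>s2; s1-p>s3; s1-q>s2; s2-p>s2; s2-q>s2; s3-p>s4; s3-q>s4; s4-p>s5; s4-q>s5; s5-p>s6; s5-q>s6; s6-p>s7; s6-q>s7; s7-p>s3; s7-q>s3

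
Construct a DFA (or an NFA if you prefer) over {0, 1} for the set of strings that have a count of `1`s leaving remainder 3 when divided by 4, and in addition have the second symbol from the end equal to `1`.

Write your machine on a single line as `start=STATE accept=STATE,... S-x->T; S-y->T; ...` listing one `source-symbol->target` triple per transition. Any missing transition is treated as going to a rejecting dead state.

Run two small machines in parallel and take their product. The first has 4 states tracking the count of `1`s modulo 4; the second has 7 states tracking the last 2 symbols read. A product state is a pair (one from each), accepting exactly when both do.
With 19 states:
          0    1  
>  q0     q1   q2 
   q1     q3   q4 
   q2     q5   q6 
   q3     q3   q4 
   q4     q5   q6 
   q5     q7   q8 
   q6     q9  q10 
   q7     q7   q8 
   q8     q9  q10 
   q9    q11  q12 
 * q10   q13  q14 
   q11   q11  q12 
   q12   q13  q14 
 * q13   q15  q16 
   q14   q17  q18 
   q15   q15  q16 
   q16   q17  q18 
   q17    q3   q4 
   q18    q5   q6 
(> = start, * = accepting)

start=q0; accept=q10,q13; q0-0->q1; q0-1->q2; q1-0->q3; q1-1->q4; q2-0->q5; q2-1->q6; q3-0->q3; q3-1->q4; q4-0->q5; q4-1->q6; q5-0->q7; q5-1->q8; q6-0->q9; q6-1->q10; q7-0->q7; q7-1->q8; q8-0->q9; q8-1->q10; q9-0->q11; q9-1->q12; q10-0->q13; q10-1->q14; q11-0->q11; q11-1->q12; q12-0->q13; q12-1->q14; q13-0->q15; q13-1->q16; q14-0->q17; q14-1->q18; q15-0->q15; q15-1->q16; q16-0->q17; q16-1->q18; q17-0->q3; q17-1->q4; q18-0->q5; q18-1->q6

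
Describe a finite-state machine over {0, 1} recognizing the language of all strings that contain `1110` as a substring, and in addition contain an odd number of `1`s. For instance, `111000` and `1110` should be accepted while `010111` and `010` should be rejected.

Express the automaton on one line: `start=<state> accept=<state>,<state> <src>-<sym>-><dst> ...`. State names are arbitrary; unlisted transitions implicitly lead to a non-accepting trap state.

start=q0 accept=q7 q0-0->q0 q0-1->q1 q1-0->q2 q1-1->q3 q2-0->q2 q2-1->q4 q3-0->q0 q3-1->q5 q4-0->q0 q4-1->q6 q5-0->q7 q5-1->q8 q6-0->q2 q6-1->q8 q7-0->q7 q7-1->q9 q8-0->q9 q8-1->q5 q9-0->q9 q9-1->q7

Run two small machines in parallel and take their product. The first has 5 states tracking whether and how much of `1110` has been seen; the second has 2 states tracking the count of `1`s modulo 2. A product state is a pair (one from each), accepting exactly when both do.
        0   1  
>  q0   q0  q1 
   q1   q2  q3 
   q2   q2  q4 
   q3   q0  q5 
   q4   q0  q6 
   q5   q7  q8 
   q6   q2  q8 
 * q7   q7  q9 
   q8   q9  q5 
   q9   q9  q7 
(> = start, * = accepting)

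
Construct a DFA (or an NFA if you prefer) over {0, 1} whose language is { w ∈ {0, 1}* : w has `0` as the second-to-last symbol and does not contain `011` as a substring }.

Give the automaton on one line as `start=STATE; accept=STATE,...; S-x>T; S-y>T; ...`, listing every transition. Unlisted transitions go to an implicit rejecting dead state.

Handle the two conditions separately and then intersect. One (7 states) tracks the last 2 symbols read; the other (4 states) tracks partial matches of the forbidden pattern `011`. Each combined state is a pair, one component from each; accept when both components accept. After merging equivalent states the machine shrinks.
With 5 states:
        0   1  
>  S0   S1  S0 
   S1   S2  S3 
 * S2   S2  S3 
 * S3   S1  S4 
   S4   S4  S4 
(> = start, * = accepting)

start=S0; accept=S2,S3; S0-0>S1; S0-1>S0; S1-0>S2; S1-1>S3; S2-0>S2; S2-1>S3; S3-0>S1; S3-1>S4; S4-0>S4; S4-1>S4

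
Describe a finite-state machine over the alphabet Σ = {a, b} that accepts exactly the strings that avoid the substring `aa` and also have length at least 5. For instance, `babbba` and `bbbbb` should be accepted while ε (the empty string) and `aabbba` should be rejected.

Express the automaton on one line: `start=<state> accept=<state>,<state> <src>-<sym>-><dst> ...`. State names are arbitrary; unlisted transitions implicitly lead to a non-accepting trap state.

start=q0 accept=q13,q14,q16,q17 q0-a->q1 q0-b->q2 q1-a->q3 q1-b->q4 q2-a->q5 q2-b->q4 q3-a->q6 q3-b->q6 q4-a->q7 q4-b->q8 q5-a->q6 q5-b->q8 q6-a->q9 q6-b->q9 q7-a->q9 q7-b->q10 q8-a->q11 q8-b->q10 q9-a->q12 q9-b->q12 q10-a->q13 q10-b->q14 q11-a->q12 q11-b->q14 q12-a->q15 q12-b->q15 q13-a->q15 q13-b->q16 q14-a->q17 q14-b->q16 q15-a->q15 q15-b->q15 q16-a->q17 q16-b->q16 q17-a->q15 q17-b->q16

Build one automaton per condition and run them in lockstep. One (3 states) tracks partial matches of the forbidden pattern `aa`; the other (7 states) tracks the input length, saturating at 6. Each combined state is a pair, one component from each; accept when both components accept.
          a    b  
>  q0     q1   q2 
   q1     q3   q4 
   q2     q5   q4 
   q3     q6   q6 
   q4     q7   q8 
   q5     q6   q8 
   q6     q9   q9 
   q7     q9  q10 
   q8    q11  q10 
   q9    q12  q12 
   q10   q13  q14 
   q11   q12  q14 
   q12   q15  q15 
 * q13   q15  q16 
 * q14   q17  q16 
   q15   q15  q15 
 * q16   q17  q16 
 * q17   q15  q16 
(> = start, * = accepting)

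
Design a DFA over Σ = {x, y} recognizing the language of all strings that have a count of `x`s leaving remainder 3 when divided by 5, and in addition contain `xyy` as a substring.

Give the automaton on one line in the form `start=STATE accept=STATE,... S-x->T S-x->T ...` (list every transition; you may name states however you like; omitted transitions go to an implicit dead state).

Build one automaton per condition and run them in lockstep. The first has 5 states tracking the count of `x`s modulo 5; the second has 4 states tracking whether and how much of `xyy` has been seen. A product state is a pair (one from each), accepting exactly when both do.
A 16-state machine:
          x    y  
>  q0     q1   q0 
   q1     q2   q3 
   q2     q4   q5 
   q3     q2   q6 
   q4     q7   q8 
   q5     q4   q9 
   q6     q9   q6 
   q7    q10  q11 
   q8     q7  q12 
   q9    q12   q9 
   q10    q1  q13 
   q11   q10  q14 
 * q12   q14  q12 
   q13    q1  q15 
   q14   q15  q14 
   q15    q6  q15 
(> = start, * = accepting)

start=q0 accept=q12 q0-x->q1 q0-y->q0 q1-x->q2 q1-y->q3 q2-x->q4 q2-y->q5 q3-x->q2 q3-y->q6 q4-x->q7 q4-y->q8 q5-x->q4 q5-y->q9 q6-x->q9 q6-y->q6 q7-x->q10 q7-y->q11 q8-x->q7 q8-y->q12 q9-x->q12 q9-y->q9 q10-x->q1 q10-y->q13 q11-x->q10 q11-y->q14 q12-x->q14 q12-y->q12 q13-x->q1 q13-y->q15 q14-x->q15 q14-y->q14 q15-x->q6 q15-y->q15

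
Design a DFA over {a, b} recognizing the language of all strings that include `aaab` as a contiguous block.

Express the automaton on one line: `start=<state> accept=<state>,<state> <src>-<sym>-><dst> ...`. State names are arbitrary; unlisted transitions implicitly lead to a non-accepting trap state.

Track how much of `aaab` has been matched so far: state S0 is no progress, S4 is the absorbing accept state reached once `aaab` has occurred. Intermediate states record partial matches; on a mismatch, fall back to the longest reusable overlap.
        a   b  
>  S0   S1  S0 
   S1   S2  S0 
   S2   S3  S0 
   S3   S3  S4 
 * S4   S4  S4 
(> = start, * = accepting)

start=S0 accept=S4 S0-a->S1 S0-b->S0 S1-a->S2 S1-b->S0 S2-a->S3 S2-b->S0 S3-a->S3 S3-b->S4 S4-a->S4 S4-b->S4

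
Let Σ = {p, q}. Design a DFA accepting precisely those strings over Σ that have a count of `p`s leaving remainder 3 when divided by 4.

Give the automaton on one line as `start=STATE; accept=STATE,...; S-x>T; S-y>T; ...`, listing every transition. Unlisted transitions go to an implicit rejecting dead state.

start=S0; accept=S3; S0-p>S1; S0-q>S0; S1-p>S2; S1-q>S1; S2-p>S3; S2-q>S2; S3-p>S0; S3-q>S3

The only thing that matters is how many `p`s have appeared, reduced mod 4. Use one state per residue: S0 for 0, …, S3 for 3. Reading `p` moves to the next residue; anything else stays put. S3 is accepting.
A 4-state machine:
        p   q  
>  S0   S1  S0 
   S1   S2  S1 
   S2   S3  S2 
 * S3   S0  S3 
(> = start, * = accepting)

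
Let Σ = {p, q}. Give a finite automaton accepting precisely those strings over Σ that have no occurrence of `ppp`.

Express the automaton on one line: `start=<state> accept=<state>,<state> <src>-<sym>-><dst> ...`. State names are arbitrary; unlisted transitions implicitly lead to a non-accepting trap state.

Track partial matches of the forbidden pattern `ppp`. State S3 is a dead state reached once `ppp` has occurred; every other state accepts. S0 means no part of `ppp` is currently matched.
A 4-state machine:
        p   q  
>* S0   S1  S0 
 * S1   S2  S0 
 * S2   S3  S0 
   S3   S3  S3 
(> = start, * = accepting)

start=S0 accept=S0,S1,S2 S0-p->S1 S0-q->S0 S1-p->S2 S1-q->S0 S2-p->S3 S2-q->S0 S3-p->S3 S3-q->S3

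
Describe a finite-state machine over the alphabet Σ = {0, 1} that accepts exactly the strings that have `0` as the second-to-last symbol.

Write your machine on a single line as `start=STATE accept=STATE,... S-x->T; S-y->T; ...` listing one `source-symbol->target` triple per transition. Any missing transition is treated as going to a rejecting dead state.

A DFA must remember the last 2 symbols (since which symbol is second-to-last isn't known until the input ends). Use one state per possible window of the last ≤2 symbols; accept from those whose window starts with `0`.
7 states suffice.
        0   1  
>  q0   q1  q2 
   q1   q3  q4 
   q2   q5  q6 
 * q3   q3  q4 
 * q4   q5  q6 
   q5   q3  q4 
   q6   q5  q6 
(> = start, * = accepting)

start=q0; accept=q3,q4; q0-0->q1; q0-1->q2; q1-0->q3; q1-1->q4; q2-0->q5; q2-1->q6; q3-0->q3; q3-1->q4; q4-0->q5; q4-1->q6; q5-0->q3; q5-1->q4; q6-0->q5; q6-1->q6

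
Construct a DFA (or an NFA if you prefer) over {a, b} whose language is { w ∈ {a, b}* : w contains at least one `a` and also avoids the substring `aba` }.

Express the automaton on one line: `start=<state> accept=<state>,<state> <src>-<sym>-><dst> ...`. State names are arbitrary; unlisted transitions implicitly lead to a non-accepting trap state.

Run two small machines in parallel and take their product. The first has 3 states tracking the count of `a`s, saturating at 2; the second has 4 states tracking partial matches of the forbidden pattern `aba`. A product state is a pair (one from each), accepting exactly when both do. Minimizing collapses redundant product states.
        a   b  
>  s0   s1  s0 
 * s1   s1  s2 
 * s2   s3  s4 
   s3   s3  s3 
 * s4   s1  s4 
(> = start, * = accepting)

start=s0 accept=s1,s2,s4 s0-a->s1 s0-b->s0 s1-a->s1 s1-b->s2 s2-a->s3 s2-b->s4 s3-a->s3 s3-b->s3 s4-a->s1 s4-b->s4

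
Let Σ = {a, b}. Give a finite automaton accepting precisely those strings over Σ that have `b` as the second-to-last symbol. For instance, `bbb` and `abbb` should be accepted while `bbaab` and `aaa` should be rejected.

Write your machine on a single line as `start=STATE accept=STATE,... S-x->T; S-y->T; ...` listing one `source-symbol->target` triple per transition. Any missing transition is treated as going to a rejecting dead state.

A DFA must remember the last 2 symbols (since which symbol is second-to-last isn't known until the input ends). Use one state per possible window of the last ≤2 symbols; accept from those whose window starts with `b`.
A 7-state machine:
        a   b  
>  S0   S1  S2 
   S1   S3  S4 
   S2   S5  S6 
   S3   S3  S4 
   S4   S5  S6 
 * S5   S3  S4 
 * S6   S5  S6 
(> = start, * = accepting)

start=S0; accept=S5,S6; S0-a->S1; S0-b->S2; S1-a->S3; S1-b->S4; S2-a->S5; S2-b->S6; S3-a->S3; S3-b->S4; S4-a->S5; S4-b->S6; S5-a->S3; S5-b->S4; S6-a->S5; S6-b->S6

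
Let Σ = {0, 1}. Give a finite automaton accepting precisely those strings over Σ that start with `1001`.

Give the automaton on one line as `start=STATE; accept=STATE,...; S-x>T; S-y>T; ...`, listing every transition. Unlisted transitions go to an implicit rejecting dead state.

start=q0; accept=q4; q0-0>q5; q0-1>q1; q1-0>q2; q1-1>q5; q2-0>q3; q2-1>q5; q3-0>q5; q3-1>q4; q4-0>q4; q4-1>q4; q5-0>q5; q5-1>q5

Check the first 4 symbols one by one: q0 through q3 record how many have matched `1001` so far; any wrong symbol goes to the dead state q5. After all 4 match we enter the accepting sink q4.
With 6 states:
        0   1  
>  q0   q5  q1 
   q1   q2  q5 
   q2   q3  q5 
   q3   q5  q4 
 * q4   q4  q4 
   q5   q5  q5 
(> = start, * = accepting)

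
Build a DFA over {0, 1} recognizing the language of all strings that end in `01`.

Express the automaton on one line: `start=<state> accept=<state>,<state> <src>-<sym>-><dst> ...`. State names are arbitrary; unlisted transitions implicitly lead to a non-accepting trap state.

Let each state record the length of the longest suffix of the input read so far that is also a prefix of `01`. S1 means the last symbol is `0`; S2 means the last 2 symbols are `01`. Accept only at S2, where the string currently ends in `01`.
A 3-state machine:
        0   1  
>  S0   S1  S0 
   S1   S1  S2 
 * S2   S1  S0 
(> = start, * = accepting)

start=S0 accept=S2 S0-0->S1 S0-1->S0 S1-0->S1 S1-1->S2 S2-0->S1 S2-1->S0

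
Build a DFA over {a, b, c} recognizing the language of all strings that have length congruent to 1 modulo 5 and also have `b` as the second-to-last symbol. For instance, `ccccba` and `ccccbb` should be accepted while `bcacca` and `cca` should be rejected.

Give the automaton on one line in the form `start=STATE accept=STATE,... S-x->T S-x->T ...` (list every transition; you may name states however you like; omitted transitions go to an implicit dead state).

Run two small machines in parallel and take their product. One (5 states) tracks the input length modulo 5; the other (13 states) tracks the last 2 symbols read. Each combined state is a pair, one component from each; accept when both components accept. Equivalent product states are then merged.
A 7-state machine:
        a   b   c  
>  s0   s1  s1  s1 
   s1   s2  s2  s2 
   s2   s3  s3  s3 
   s3   s4  s4  s4 
   s4   s0  s5  s0 
   s5   s6  s6  s6 
 * s6   s2  s2  s2 
(> = start, * = accepting)

start=s0 accept=s6 s0-a->s1 s0-b->s1 s0-c->s1 s1-a->s2 s1-b->s2 s1-c->s2 s2-a->s3 s2-b->s3 s2-c->s3 s3-a->s4 s3-b->s4 s3-c->s4 s4-a->s0 s4-b->s5 s4-c->s0 s5-a->s6 s5-b->s6 s5-c->s6 s6-a->s2 s6-b->s2 s6-c->s2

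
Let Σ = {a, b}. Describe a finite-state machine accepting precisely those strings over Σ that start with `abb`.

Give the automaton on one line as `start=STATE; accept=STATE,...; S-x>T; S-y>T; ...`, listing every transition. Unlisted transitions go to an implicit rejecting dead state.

Walk along `abb` while the input agrees: from S0 take `a` to S1, and so on. Any deviation drops to the rejecting sink S4. Once S3 is reached the prefix is confirmed and every continuation is accepted.
A 5-state machine:
        a   b  
>  S0   S1  S4 
   S1   S4  S2 
   S2   S4  S3 
 * S3   S3  S3 
   S4   S4  S4 
(> = start, * = accepting)

start=S0; accept=S3; S0-a>S1; S0-b>S4; S1-a>S4; S1-b>S2; S2-a>S4; S2-b>S3; S3-a>S3; S3-b>S3; S4-a>S4; S4-b>S4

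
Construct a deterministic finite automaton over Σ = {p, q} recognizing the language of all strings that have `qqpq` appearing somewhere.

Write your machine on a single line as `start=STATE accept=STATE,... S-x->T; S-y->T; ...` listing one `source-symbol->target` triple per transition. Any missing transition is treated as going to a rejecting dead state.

States A..D record the length of the longest prefix of `qqpq` that matches the current input suffix. Reaching E means `qqpq` has been seen, and we stay there forever. Accept from E.
       p  q 
>  A   A  B 
   B   A  C 
   C   D  C 
   D   A  E 
 * E   E  E 
(> = start, * = accepting)

start=A; accept=E; A-p->A; A-q->B; B-p->A; B-q->C; C-p->D; C-q->C; D-p->A; D-q->E; E-p->E; E-q->E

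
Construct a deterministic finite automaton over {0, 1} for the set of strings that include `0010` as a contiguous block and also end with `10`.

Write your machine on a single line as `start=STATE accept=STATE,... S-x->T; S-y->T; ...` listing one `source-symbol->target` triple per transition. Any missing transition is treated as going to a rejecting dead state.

Build one automaton per condition and run them in lockstep. One (5 states) tracks whether and how much of `0010` has been seen; the other (3 states) tracks how much of the suffix `10` has currently been matched. Each combined state is a pair, one component from each; accept when both components accept. Minimizing collapses redundant product states.
With 7 states:
        0   1  
>  q0   q1  q0 
   q1   q2  q0 
   q2   q2  q3 
   q3   q4  q0 
 * q4   q5  q6 
   q5   q5  q6 
   q6   q4  q6 
(> = start, * = accepting)

start=q0; accept=q4; q0-0->q1; q0-1->q0; q1-0->q2; q1-1->q0; q2-0->q2; q2-1->q3; q3-0->q4; q3-1->q0; q4-0->q5; q4-1->q6; q5-0->q5; q5-1->q6; q6-0->q4; q6-1->q6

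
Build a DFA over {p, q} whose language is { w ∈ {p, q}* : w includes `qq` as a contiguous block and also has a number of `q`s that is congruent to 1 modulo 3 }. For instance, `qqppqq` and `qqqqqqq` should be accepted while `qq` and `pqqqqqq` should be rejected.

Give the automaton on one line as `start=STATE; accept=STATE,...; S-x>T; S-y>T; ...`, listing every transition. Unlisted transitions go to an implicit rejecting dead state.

start=S0; accept=S7; S0-p>S0; S0-q>S1; S1-p>S2; S1-q>S3; S2-p>S2; S2-q>S4; S3-p>S3; S3-q>S5; S4-p>S6; S4-q>S5; S5-p>S5; S5-q>S7; S6-p>S6; S6-q>S8; S7-p>S7; S7-q>S3; S8-p>S0; S8-q>S7

Handle the two conditions separately and then intersect. One (3 states) tracks whether and how much of `qq` has been seen; the other (3 states) tracks the count of `q`s modulo 3. Each combined state is a pair, one component from each; accept when both components accept.
With 9 states:
        p   q  
>  S0   S0  S1 
   S1   S2  S3 
   S2   S2  S4 
   S3   S3  S5 
   S4   S6  S5 
   S5   S5  S7 
   S6   S6  S8 
 * S7   S7  S3 
   S8   S0  S7 
(> = start, * = accepting)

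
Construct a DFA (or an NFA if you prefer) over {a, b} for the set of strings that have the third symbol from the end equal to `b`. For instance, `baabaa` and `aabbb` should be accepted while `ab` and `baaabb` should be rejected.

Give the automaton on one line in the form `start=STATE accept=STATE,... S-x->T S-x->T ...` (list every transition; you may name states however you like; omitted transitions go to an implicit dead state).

Because acceptance depends on a position counted from the end, the machine has to buffer the most recent 3 symbols. Make each state the string of the last up-to-3 symbols read; on input `x` shift the window left and append `x`. Accept when the buffered window has length 3 and begins with `b`.
15 states suffice.
          a    b  
>  S0     S1   S2 
   S1     S3   S4 
   S2     S5   S6 
   S3     S7   S8 
   S4     S9  S10 
   S5    S11  S12 
   S6    S13  S14 
   S7     S7   S8 
   S8     S9  S10 
   S9    S11  S12 
   S10   S13  S14 
 * S11    S7   S8 
 * S12    S9  S10 
 * S13   S11  S12 
 * S14   S13  S14 
(> = start, * = accepting)

start=S0 accept=S11,S12,S13,S14 S0-a->S1 S0-b->S2 S1-a->S3 S1-b->S4 S2-a->S5 S2-b->S6 S3-a->S7 S3-b->S8 S4-a->S9 S4-b->S10 S5-a->S11 S5-b->S12 S6-a->S13 S6-b->S14 S7-a->S7 S7-b->S8 S8-a->S9 S8-b->S10 S9-a->S11 S9-b->S12 S10-a->S13 S10-b->S14 S11-a->S7 S11-b->S8 S12-a->S9 S12-b->S10 S13-a->S11 S13-b->S12 S14-a->S13 S14-b->S14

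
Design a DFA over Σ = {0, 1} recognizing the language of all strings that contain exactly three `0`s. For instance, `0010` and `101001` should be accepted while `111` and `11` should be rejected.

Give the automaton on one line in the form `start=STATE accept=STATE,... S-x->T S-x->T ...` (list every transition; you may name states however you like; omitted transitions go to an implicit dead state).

Count `0`s, saturating at 4: states q0 through q3 mean 0 through 3 `0`s seen; q4 means more than 3. Each `0` increments (capped at q4); other symbols loop. Accept from {q3}.
A 5-state machine:
        0   1  
>  q0   q1  q0 
   q1   q2  q1 
   q2   q3  q2 
 * q3   q4  q3 
   q4   q4  q4 
(> = start, * = accepting)

start=q0 accept=q3 q0-0->q1 q0-1->q0 q1-0->q2 q1-1->q1 q2-0->q3 q2-1->q2 q3-0->q4 q3-1->q3 q4-0->q4 q4-1->q4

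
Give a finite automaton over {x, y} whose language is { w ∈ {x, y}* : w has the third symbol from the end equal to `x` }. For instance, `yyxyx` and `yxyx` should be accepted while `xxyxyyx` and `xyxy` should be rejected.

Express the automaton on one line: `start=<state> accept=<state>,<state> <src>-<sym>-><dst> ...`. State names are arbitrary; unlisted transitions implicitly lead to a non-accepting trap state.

Because acceptance depends on a position counted from the end, the machine has to buffer the most recent 3 symbols. Make each state the string of the last up-to-3 symbols read; on input `x` shift the window left and append `x`. Accept when the buffered window has length 3 and begins with `x`.
With 15 states:
       x  y 
>  A   B  C 
   B   D  E 
   C   F  G 
   D   H  I 
   E   J  K 
   F   L  M 
   G   N  O 
 * H   H  I 
 * I   J  K 
 * J   L  M 
 * K   N  O 
   L   H  I 
   M   J  K 
   N   L  M 
   O   N  O 
(> = start, * = accepting)

start=A accept=H,I,J,K A-x->B A-y->C B-x->D B-y->E C-x->F C-y->G D-x->H D-y->I E-x->J E-y->K F-x->L F-y->M G-x->N G-y->O H-x->H H-y->I I-x->J I-y->K J-x->L J-y->M K-x->N K-y->O L-x->H L-y->I M-x->J M-y->K N-x->L N-y->M O-x->N O-y->O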